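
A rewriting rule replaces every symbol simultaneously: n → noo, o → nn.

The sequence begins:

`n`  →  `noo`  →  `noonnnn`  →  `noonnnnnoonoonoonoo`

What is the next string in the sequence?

Replace each of the 19 characters of noonnnnnoonoonoonoo in place — noo nn nn noo noo noo noo noo nn nn noo nn nn noo nn nn noo nn nn — and concatenate.

noonnnnnoonoonoonoonoonnnnnoonnnnnoonnnnnoonnnn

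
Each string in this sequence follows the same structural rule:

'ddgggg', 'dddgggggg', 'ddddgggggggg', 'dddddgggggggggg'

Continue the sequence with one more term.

Reading off run lengths: d runs 2, 3, 4, 5; g runs 4, 6, 8, 10 — each is linear in n, where the shown terms are n = 2, 3, 4, 5.
For the next term, n = 6, so the run lengths are 6, 12.

ddddddgggggggggggg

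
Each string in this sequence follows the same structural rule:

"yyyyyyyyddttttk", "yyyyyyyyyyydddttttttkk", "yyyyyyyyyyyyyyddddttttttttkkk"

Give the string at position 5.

Each string has the form y^{3n+2} d^{n} t^{2n} k^{n-1}, where the shown terms are n = 2, 3, 4.
Setting n = 6 gives 20, 6, 12, 5 characters in each block.

yyyyyyyyyyyyyyyyyyyyddddddttttttttttttkkkkk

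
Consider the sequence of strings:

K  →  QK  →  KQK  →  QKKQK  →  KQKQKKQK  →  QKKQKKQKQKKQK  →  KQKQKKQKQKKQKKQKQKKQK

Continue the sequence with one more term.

QKKQKKQKQKKQKKQKQKKQKQKKQKKQKQKKQK

Each term (from the third on) is the two preceding terms concatenated in order: term 3 = K·QK = KQK.
The next term joins QKKQKKQKQKKQK and KQKQKKQKQKKQKKQKQKKQK.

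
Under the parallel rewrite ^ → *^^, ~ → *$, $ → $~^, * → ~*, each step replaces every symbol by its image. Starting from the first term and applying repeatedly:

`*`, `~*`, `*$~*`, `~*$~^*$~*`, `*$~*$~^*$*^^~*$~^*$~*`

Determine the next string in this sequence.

~*$~^*$~*$~^*$*^^~*$~^~**^^*^^*$~*$~^*$*^^~*$~^*$~*

φ(*$~*$~^*$*^^~*$~^*$~*) expands symbol-by-symbol to ~* $~^ *$ ~* $~^ *$ *^^ ~* $~^ ~* *^^ *^^ *$ ~* $~^ *$ *^^ ~* $~^ *$ ~*; joining the 21 pieces gives the next term.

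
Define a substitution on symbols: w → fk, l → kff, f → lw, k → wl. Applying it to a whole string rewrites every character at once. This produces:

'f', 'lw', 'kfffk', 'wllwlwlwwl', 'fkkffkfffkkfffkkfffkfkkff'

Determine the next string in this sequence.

Replace each of the 25 characters of fkkffkfffkkfffkkfffkfkkff in place — lw wl wl lw lw wl lw lw lw wl wl lw lw lw wl wl lw lw lw wl lw wl wl lw lw — and concatenate.

lwwlwllwlwwllwlwlwwlwllwlwlwwlwllwlwlwwllwwlwllwlw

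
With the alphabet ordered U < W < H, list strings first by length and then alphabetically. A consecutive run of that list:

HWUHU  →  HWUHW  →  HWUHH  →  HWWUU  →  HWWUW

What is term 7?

HWWWU

Advancing 2 positions from HWWUW through HWWUW → HWWUH reaches term 7.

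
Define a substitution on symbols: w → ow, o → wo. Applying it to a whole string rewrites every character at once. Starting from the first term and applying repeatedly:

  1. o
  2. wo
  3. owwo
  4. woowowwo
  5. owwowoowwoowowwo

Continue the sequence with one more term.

Rewriting the 16 symbols of owwowoowwoowowwo one by one yields wo ow ow wo ow wo wo ow ow wo wo ow wo ow ow wo; concatenated:

woowowwoowwowoowowwowoowwoowowwo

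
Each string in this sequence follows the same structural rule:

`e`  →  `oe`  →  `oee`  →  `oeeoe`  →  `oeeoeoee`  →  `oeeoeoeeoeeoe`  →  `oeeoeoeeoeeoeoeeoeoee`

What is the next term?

oeeoeoeeoeeoeoeeoeoeeoeeoeoeeoeeoe

This is a Fibonacci-style word recurrence s(k) = s(k−1)·s(k−2): e.g. oe·e = oee.
Continuing: oeeoeoeeoeeoeoeeoeoee · oeeoeoeeoeeoe gives term 8.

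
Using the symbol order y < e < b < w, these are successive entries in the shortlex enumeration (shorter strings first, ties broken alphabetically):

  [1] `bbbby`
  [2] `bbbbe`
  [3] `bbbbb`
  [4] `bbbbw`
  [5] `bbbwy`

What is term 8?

Advancing 3 positions from bbbwy through bbbwy → bbbwe → bbbwb reaches term 8.

bbbww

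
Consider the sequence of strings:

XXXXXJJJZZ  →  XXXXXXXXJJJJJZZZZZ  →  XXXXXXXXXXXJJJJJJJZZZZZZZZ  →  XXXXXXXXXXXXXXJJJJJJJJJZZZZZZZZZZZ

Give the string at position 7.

Each string has the form X^{3n+2} J^{2n+1} Z^{3n-1} (n = 1, 2, …).
At n = 7 the blocks have lengths 23, 15, 20.

XXXXXXXXXXXXXXXXXXXXXXXJJJJJJJJJJJJJJJZZZZZZZZZZZZZZZZZZZZ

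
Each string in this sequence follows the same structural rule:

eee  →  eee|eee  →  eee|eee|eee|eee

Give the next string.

Every step duplicates the string with '|' between the halves.
One more doubling of eee|eee|eee|eee gives the answer.

eee|eee|eee|eee|eee|eee|eee|eee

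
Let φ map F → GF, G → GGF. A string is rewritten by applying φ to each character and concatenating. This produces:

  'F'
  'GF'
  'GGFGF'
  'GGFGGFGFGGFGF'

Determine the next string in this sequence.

φ(GGFGGFGFGGFGF) expands symbol-by-symbol to GGF GGF GF GGF GGF GF GGF GF GGF GGF GF GGF GF; joining the 13 pieces gives the next term.

GGFGGFGFGGFGGFGFGGFGFGGFGGFGFGGFGF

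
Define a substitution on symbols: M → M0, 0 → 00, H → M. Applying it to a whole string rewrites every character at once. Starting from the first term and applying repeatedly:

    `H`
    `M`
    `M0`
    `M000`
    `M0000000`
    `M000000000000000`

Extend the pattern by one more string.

M0000000000000000000000000000000

φ(M000000000000000) expands symbol-by-symbol to M0 00 00 00 00 00 00 00 00 00 00 00 00 00 00 00; joining the 16 pieces gives the next term.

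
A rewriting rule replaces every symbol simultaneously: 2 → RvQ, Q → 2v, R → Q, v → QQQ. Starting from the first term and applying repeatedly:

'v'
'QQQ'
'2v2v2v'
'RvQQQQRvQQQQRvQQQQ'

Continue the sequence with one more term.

QQQQ2v2v2v2vQQQQ2v2v2v2vQQQQ2v2v2v2v

Applying the rule to each of the 18 symbols of RvQQQQRvQQQQRvQQQQ gives the pieces Q QQQ 2v 2v 2v 2v Q QQQ 2v 2v 2v 2v Q QQQ 2v 2v 2v 2v, which concatenate to the answer.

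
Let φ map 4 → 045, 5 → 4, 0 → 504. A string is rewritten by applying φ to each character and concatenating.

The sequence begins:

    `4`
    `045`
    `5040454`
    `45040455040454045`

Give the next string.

Applying the rule to each of the 17 symbols of 45040455040454045 gives the pieces 045 4 504 045 504 045 4 4 504 045 504 045 4 045 504 045 4, which concatenate to the answer.

04545040455040454450404550404540455040454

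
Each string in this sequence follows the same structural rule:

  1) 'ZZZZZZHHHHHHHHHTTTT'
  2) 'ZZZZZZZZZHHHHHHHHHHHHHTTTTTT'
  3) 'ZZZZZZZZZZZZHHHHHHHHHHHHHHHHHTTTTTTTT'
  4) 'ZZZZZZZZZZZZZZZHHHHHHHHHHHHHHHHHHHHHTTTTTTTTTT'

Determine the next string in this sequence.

Each string has the form Z^{3n} H^{4n+1} T^{2n}, where the shown terms are n = 2, 3, 4, 5.
Setting n = 6 gives 18, 25, 12 characters in each block.

ZZZZZZZZZZZZZZZZZZHHHHHHHHHHHHHHHHHHHHHHHHHTTTTTTTTTTTT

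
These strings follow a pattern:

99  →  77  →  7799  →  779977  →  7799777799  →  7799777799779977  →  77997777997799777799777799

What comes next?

779977779977997777997777997799777799779977

Each term (from the third on) is the previous term followed by the one before it: term 3 = 77·99 = 7799.
The next term joins 77997777997799777799777799 and 7799777799779977.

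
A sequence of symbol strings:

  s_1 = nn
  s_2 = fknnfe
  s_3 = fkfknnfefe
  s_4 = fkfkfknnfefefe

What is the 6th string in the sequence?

fkfkfkfkfknnfefefefefe

Each term wraps the previous one in fk on the left and fe on the right.
From fkfkfknnfefefe, 2 further steps: fkfkfknnfefefe → fkfkfkfknnfefefefe → (answer).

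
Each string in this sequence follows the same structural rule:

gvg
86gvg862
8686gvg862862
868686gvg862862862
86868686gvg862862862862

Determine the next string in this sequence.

s(k+1) = 86·s(k)·862, so each term gains 86 as a prefix and 862 as a suffix.
One more step from 86868686gvg862862862862 gives the answer.

8686868686gvg862862862862862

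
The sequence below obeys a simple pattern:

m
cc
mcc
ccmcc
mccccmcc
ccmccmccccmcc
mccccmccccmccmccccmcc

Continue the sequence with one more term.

From term 3 onward, concatenate the second-to-last term with the last: m·cc = mcc, cc·mcc = ccmcc, …
So term 8 is ccmccmccccmcc·mccccmccccmccmccccmcc.

ccmccmccccmccmccccmccccmccmccccmcc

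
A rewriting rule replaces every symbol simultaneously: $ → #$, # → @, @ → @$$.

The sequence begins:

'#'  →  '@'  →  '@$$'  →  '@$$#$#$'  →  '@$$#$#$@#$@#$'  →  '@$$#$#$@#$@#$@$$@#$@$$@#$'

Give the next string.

@$$#$#$@#$@#$@$$@#$@$$@#$@$$#$#$@$$@#$@$$#$#$@$$@#$

Applying the rule to each of the 25 symbols of @$$#$#$@#$@#$@$$@#$@$$@#$ gives the pieces @$$ #$ #$ @ #$ @ #$ @$$ @ #$ @$$ @ #$ @$$ #$ #$ @$$ @ #$ @$$ #$ #$ @$$ @ #$, which concatenate to the answer.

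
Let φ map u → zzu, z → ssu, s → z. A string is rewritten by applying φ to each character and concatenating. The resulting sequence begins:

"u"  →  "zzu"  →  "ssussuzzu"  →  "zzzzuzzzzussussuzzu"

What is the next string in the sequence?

φ(zzzzuzzzzussussuzzu) expands symbol-by-symbol to ssu ssu ssu ssu zzu ssu ssu ssu ssu zzu z z zzu z z zzu ssu ssu zzu; joining the 19 pieces gives the next term.

ssussussussuzzussussussussuzzuzzzzuzzzzussussuzzu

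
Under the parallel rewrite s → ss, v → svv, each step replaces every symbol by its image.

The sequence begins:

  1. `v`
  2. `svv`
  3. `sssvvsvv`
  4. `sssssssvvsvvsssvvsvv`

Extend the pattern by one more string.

sssssssssssssssvvsvvsssvvsvvsssssssvvsvvsssvvsvv

Replace each of the 20 characters of sssssssvvsvvsssvvsvv in place — ss ss ss ss ss ss ss svv svv ss svv svv ss ss ss svv svv ss svv svv — and concatenate.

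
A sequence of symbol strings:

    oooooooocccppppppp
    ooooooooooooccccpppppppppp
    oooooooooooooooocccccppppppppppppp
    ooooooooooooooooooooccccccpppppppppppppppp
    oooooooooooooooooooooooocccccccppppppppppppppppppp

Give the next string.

Each string has the form o^{4n} c^{n+1} p^{3n+1}, where the shown terms are n = 2, 3, 4, 5, 6.
At n = 7 the blocks have lengths 28, 8, 22.

ooooooooooooooooooooooooooooccccccccpppppppppppppppppppppp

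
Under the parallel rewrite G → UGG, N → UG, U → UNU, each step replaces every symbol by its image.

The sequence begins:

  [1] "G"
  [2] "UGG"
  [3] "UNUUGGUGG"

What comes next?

UNUUGUNUUNUUGGUGGUNUUGGUGG

Rewriting each symbol of UNUUGGUGG: U→UNU, N→UG, U→UNU, U→UNU, G→UGG, G→UGG, U→UNU, G→UGG, G→UGG, which concatenates to UNU UG UNU UNU UGG UGG UNU UGG UGG.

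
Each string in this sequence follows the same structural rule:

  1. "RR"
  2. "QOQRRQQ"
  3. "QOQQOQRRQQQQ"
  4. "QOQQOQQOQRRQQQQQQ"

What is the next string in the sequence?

QOQQOQQOQQOQRRQQQQQQQQ

s(k+1) = QOQ·s(k)·QQ, so each term gains QOQ as a prefix and QQ as a suffix.
One more step from QOQQOQQOQRRQQQQQQ gives the answer.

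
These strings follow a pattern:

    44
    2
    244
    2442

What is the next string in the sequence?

2442244

From term 3 onward, concatenate the last term with the second-to-last: 2·44 = 244, 244·2 = 2442, …
The next term joins 2442 and 244.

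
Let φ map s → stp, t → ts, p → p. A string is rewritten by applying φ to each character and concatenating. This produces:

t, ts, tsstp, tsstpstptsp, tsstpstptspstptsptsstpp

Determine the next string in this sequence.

Replace each of the 23 characters of tsstpstptspstptsptsstpp in place — ts stp stp ts p stp ts p ts stp p stp ts p ts stp p ts stp stp ts p p — and concatenate.

tsstpstptspstptsptsstppstptsptsstpptsstpstptspp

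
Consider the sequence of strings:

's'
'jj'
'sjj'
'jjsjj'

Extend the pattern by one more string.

sjjjjsjj

From term 3 onward, concatenate the second-to-last term with the last: s·jj = sjj, jj·sjj = jjsjj, …
So term 5 is sjj·jjsjj.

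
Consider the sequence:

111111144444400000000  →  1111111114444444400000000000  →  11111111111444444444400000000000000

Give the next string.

Term n consists of 2n+3 1's, followed by 2n+2 4's, followed by 3n+2 0's, where the shown terms are n = 2, 3, 4.
At n = 5 the blocks have lengths 13, 12, 17.

111111111111144444444444400000000000000000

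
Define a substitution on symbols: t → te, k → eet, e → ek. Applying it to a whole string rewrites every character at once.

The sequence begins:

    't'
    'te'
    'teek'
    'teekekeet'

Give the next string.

Rewriting each symbol of teekekeet: t→te, e→ek, e→ek, k→eet, e→ek, k→eet, e→ek, e→ek, t→te, which concatenates to te ek ek eet ek eet ek ek te.

teekekeetekeetekekte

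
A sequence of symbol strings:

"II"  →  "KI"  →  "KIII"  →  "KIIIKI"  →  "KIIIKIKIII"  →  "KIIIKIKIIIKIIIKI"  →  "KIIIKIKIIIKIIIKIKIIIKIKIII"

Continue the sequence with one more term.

KIIIKIKIIIKIIIKIKIIIKIKIIIKIIIKIKIIIKIIIKI

Each term (from the third on) is the previous term followed by the one before it: term 3 = KI·II = KIII.
Continuing: KIIIKIKIIIKIIIKIKIIIKIKIII · KIIIKIKIIIKIIIKI gives term 8.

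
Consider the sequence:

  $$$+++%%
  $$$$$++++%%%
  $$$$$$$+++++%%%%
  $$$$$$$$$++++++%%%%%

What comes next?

Reading off run lengths: $ runs 3, 5, 7, 9; + runs 3, 4, 5, 6; % runs 2, 3, 4, 5 — each is linear in n, where the shown terms are n = 2, 3, 4, 5.
At n = 6 the blocks have lengths 11, 7, 6.

$$$$$$$$$$$+++++++%%%%%%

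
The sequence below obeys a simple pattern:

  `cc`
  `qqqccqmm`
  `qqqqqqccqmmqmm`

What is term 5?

Each term wraps the previous one in qqq on the left and qmm on the right.
From qqqqqqccqmmqmm, 2 further steps: qqqqqqccqmmqmm → qqqqqqqqqccqmmqmmqmm → (answer).

qqqqqqqqqqqqccqmmqmmqmmqmm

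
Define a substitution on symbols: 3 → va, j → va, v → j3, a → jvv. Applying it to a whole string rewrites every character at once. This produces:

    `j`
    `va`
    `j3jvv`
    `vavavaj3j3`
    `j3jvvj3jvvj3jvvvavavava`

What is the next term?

Rewriting the 23 symbols of j3jvvj3jvvj3jvvvavavava one by one yields va va va j3 j3 va va va j3 j3 va va va j3 j3 j3 jvv j3 jvv j3 jvv j3 jvv; concatenated:

vavavaj3j3vavavaj3j3vavavaj3j3j3jvvj3jvvj3jvvj3jvv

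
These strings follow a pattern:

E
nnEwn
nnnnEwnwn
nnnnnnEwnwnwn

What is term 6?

nnnnnnnnnnEwnwnwnwnwn

s(k+1) = nn·s(k)·wn, so each term gains nn as a prefix and wn as a suffix.
From nnnnnnEwnwnwn, 2 further steps: nnnnnnEwnwnwn → nnnnnnnnEwnwnwnwn → (answer).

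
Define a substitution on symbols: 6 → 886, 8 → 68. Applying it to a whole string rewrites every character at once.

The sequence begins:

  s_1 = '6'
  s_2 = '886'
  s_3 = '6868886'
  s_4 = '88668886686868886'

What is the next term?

68688868866868688868866888668886686868886

Applying the rule to each of the 17 symbols of 88668886686868886 gives the pieces 68 68 886 886 68 68 68 886 886 68 886 68 886 68 68 68 886, which concatenate to the answer.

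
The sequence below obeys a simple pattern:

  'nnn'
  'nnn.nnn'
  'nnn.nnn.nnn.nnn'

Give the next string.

s(k+1) = s(k)·.·s(k) — each term doubles the last with '.' between the halves.
Doubling nnn.nnn.nnn.nnn with '.' between the halves:

nnn.nnn.nnn.nnn.nnn.nnn.nnn.nnn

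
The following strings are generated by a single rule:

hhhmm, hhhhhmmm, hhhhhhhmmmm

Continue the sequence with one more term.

hhhhhhhhhmmmmm

The n-th term is 2n+1 h's then n+1 m's (n = 1, 2, …).
Setting n = 4 gives 9, 5 characters in each block.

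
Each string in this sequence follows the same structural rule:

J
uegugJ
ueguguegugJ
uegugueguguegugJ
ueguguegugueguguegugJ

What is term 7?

ueguguegugueguguegugueguguegugJ

The strings grow by a fixed prefix uegug each time.
From ueguguegugueguguegugJ, 2 further steps: ueguguegugueguguegugJ → uegugueguguegugueguguegugJ → (answer).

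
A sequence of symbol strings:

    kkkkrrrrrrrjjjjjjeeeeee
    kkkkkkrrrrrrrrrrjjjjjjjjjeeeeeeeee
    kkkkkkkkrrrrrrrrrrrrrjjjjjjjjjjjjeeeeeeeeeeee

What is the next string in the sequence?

The n-th term is 2n k's then 3n+1 r's then 3n j's then 3n e's, where the shown terms are n = 2, 3, 4.
For the next term, n = 5, so the run lengths are 10, 16, 15, 15.

kkkkkkkkkkrrrrrrrrrrrrrrrrjjjjjjjjjjjjjjjeeeeeeeeeeeeeee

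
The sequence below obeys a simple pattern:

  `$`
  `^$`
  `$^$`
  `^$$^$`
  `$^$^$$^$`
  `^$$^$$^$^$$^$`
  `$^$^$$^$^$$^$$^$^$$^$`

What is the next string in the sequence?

This is a Fibonacci-style word recurrence s(k) = s(k−2)·s(k−1): e.g. $·^$ = $^$.
The next term joins ^$$^$$^$^$$^$ and $^$^$$^$^$$^$$^$^$$^$.

^$$^$$^$^$$^$$^$^$$^$^$$^$$^$^$$^$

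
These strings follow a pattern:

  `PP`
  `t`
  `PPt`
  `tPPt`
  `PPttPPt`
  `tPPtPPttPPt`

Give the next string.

From term 3 onward, concatenate the second-to-last term with the last: PP·t = PPt, t·PPt = tPPt, …
Continuing: PPttPPt · tPPtPPttPPt gives term 7.

PPttPPttPPtPPttPPt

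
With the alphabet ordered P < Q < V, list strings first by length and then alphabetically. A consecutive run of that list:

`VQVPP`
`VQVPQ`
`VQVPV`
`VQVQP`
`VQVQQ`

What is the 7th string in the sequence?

VQVVP

Continuing the enumeration 2 steps past VQVQQ: VQVQQ → VQVQV → (answer).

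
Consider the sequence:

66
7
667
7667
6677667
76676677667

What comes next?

667766776676677667

This is a Fibonacci-style word recurrence s(k) = s(k−2)·s(k−1): e.g. 66·7 = 667.
Continuing: 6677667 · 76676677667 gives term 7.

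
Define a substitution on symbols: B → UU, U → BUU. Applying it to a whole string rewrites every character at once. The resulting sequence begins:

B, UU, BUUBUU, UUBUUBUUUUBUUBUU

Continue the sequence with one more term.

Rewriting the 16 symbols of UUBUUBUUUUBUUBUU one by one yields BUU BUU UU BUU BUU UU BUU BUU BUU BUU UU BUU BUU UU BUU BUU; concatenated:

BUUBUUUUBUUBUUUUBUUBUUBUUBUUUUBUUBUUUUBUUBUU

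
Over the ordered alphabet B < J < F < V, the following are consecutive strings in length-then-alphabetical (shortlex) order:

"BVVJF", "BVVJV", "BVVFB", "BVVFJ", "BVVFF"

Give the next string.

BVVFV

The successor of BVVFF increments the rightmost position that isn't already V and resets every position after it to B.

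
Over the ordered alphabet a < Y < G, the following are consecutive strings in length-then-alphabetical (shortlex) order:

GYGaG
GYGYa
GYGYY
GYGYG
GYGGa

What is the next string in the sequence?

GYGGY

The successor of GYGGa increments the rightmost position that isn't already G and resets every position after it to a.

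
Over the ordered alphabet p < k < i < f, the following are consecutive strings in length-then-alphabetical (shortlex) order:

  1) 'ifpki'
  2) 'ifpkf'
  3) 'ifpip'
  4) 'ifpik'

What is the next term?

ifpii

Find the rightmost character of ifpik below f, bump it to the next letter, and reset everything to its right to p.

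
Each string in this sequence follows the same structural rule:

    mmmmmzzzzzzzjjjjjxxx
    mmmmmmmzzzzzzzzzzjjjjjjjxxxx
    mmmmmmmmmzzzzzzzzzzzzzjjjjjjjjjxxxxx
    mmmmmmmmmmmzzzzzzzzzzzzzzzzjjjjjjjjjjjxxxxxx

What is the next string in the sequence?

mmmmmmmmmmmmmzzzzzzzzzzzzzzzzzzzjjjjjjjjjjjjjxxxxxxx

The n-th term is 2n+1 m's then 3n+1 z's then 2n+1 j's then n+1 x's, where the shown terms are n = 2, 3, 4, 5.
At n = 6 the blocks have lengths 13, 19, 13, 7.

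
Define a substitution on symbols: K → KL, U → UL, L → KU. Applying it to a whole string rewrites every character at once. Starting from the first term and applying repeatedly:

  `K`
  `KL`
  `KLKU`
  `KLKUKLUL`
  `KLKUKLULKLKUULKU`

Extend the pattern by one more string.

Rewriting the 16 symbols of KLKUKLULKLKUULKU one by one yields KL KU KL UL KL KU UL KU KL KU KL UL UL KU KL UL; concatenated:

KLKUKLULKLKUULKUKLKUKLULULKUKLUL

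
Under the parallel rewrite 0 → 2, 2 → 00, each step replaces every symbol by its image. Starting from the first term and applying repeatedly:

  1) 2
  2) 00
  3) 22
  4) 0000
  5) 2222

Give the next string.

00000000

Expanding 2222: 2→00, 2→00, 2→00, 2→00. Concatenated: 00 00 00 00.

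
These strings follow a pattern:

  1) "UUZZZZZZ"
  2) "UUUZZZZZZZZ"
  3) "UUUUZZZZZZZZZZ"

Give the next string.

UUUUUZZZZZZZZZZZZ

Each string has the form U^{n-1} Z^{2n}, where the shown terms are n = 3, 4, 5.
Setting n = 6 gives 5, 12 characters in each block.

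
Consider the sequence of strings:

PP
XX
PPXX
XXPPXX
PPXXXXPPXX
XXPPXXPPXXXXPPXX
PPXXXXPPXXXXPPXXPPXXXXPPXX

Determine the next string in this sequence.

From term 3 onward, concatenate the second-to-last term with the last: PP·XX = PPXX, XX·PPXX = XXPPXX, …
The next term joins XXPPXXPPXXXXPPXX and PPXXXXPPXXXXPPXXPPXXXXPPXX.

XXPPXXPPXXXXPPXXPPXXXXPPXXXXPPXXPPXXXXPPXX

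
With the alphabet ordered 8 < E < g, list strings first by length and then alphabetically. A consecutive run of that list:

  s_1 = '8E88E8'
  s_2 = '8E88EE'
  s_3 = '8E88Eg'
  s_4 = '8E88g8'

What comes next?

Treat 8E88g8 as a base-3 numeral over the given alphabet and add one, carrying through any trailing g's.

8E88gE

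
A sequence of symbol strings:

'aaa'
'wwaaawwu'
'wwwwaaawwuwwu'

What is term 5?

wwwwwwwwaaawwuwwuwwuwwu

s(k+1) = ww·s(k)·wwu, so each term gains ww as a prefix and wwu as a suffix.
From wwwwaaawwuwwu, 2 further steps: wwwwaaawwuwwu → wwwwwwaaawwuwwuwwu → (answer).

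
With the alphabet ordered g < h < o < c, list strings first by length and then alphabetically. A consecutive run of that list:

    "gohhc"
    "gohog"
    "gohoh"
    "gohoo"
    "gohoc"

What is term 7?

gohch

Stepping forward 2 times from gohoc: gohoc → gohcg, then the target.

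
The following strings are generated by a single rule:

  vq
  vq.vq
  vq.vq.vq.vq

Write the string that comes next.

Every step duplicates the string with '.' between the halves.
Doubling vq.vq.vq.vq with '.' between the halves:

vq.vq.vq.vq.vq.vq.vq.vq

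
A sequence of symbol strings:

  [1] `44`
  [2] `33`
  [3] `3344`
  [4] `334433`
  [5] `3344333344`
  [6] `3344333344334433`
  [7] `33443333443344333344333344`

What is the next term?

Each term (from the third on) is the previous term followed by the one before it: term 3 = 33·44 = 3344.
The next term joins 33443333443344333344333344 and 3344333344334433.

334433334433443333443333443344333344334433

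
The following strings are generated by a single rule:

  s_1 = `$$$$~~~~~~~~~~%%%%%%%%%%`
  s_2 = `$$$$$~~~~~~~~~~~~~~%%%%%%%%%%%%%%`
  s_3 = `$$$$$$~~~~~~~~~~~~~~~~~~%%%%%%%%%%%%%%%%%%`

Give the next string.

The n-th term is n+2 $'s then 4n+2 ~'s then 4n+2 %'s, where the shown terms are n = 2, 3, 4.
At n = 5 the blocks have lengths 7, 22, 22.

$$$$$$$~~~~~~~~~~~~~~~~~~~~~~%%%%%%%%%%%%%%%%%%%%%%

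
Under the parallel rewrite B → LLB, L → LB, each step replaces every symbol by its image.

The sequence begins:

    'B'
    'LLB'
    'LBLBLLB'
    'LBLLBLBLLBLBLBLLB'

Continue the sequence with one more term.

Applying the rule to each of the 17 symbols of LBLLBLBLLBLBLBLLB gives the pieces LB LLB LB LB LLB LB LLB LB LB LLB LB LLB LB LLB LB LB LLB, which concatenate to the answer.

LBLLBLBLBLLBLBLLBLBLBLLBLBLLBLBLLBLBLBLLB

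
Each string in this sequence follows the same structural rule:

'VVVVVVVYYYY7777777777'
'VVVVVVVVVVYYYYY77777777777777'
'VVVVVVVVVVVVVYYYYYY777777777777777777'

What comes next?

VVVVVVVVVVVVVVVVYYYYYYY7777777777777777777777

Reading off run lengths: V runs 7, 10, 13; Y runs 4, 5, 6; 7 runs 10, 14, 18 — each is linear in n, where the shown terms are n = 2, 3, 4.
At n = 5 the blocks have lengths 16, 7, 22.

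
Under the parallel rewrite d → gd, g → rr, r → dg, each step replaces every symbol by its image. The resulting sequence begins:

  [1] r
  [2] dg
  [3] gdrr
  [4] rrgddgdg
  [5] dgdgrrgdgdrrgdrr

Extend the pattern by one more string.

φ(dgdgrrgdgdrrgdrr) expands symbol-by-symbol to gd rr gd rr dg dg rr gd rr gd dg dg rr gd dg dg; joining the 16 pieces gives the next term.

gdrrgdrrdgdgrrgdrrgddgdgrrgddgdg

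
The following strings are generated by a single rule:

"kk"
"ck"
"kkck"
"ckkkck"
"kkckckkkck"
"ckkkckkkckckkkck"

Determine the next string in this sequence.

Each term (from the third on) is the two preceding terms concatenated in order: term 3 = kk·ck = kkck.
The next term joins kkckckkkck and ckkkckkkckckkkck.

kkckckkkckckkkckkkckckkkck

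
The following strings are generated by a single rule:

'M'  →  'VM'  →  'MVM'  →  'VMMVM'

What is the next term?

MVMVMMVM

This is a Fibonacci-style word recurrence s(k) = s(k−2)·s(k−1): e.g. M·VM = MVM.
So term 5 is MVM·VMMVM.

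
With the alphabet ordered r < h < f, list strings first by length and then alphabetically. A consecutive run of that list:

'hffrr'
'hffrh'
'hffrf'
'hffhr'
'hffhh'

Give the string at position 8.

Stepping forward 3 times from hffhh: hffhh → hffhf → hfffr, then the target.

hfffh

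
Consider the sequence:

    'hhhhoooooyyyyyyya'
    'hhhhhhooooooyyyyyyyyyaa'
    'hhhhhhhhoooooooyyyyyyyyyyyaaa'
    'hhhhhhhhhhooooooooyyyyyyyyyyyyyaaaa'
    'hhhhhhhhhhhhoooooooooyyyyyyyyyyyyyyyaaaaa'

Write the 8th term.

The n-th term is 2n h's then n+3 o's then 2n+3 y's then n-1 a's, where the shown terms are n = 2, 3, 4, 5, 6.
At n = 9 the blocks have lengths 18, 12, 21, 8.

hhhhhhhhhhhhhhhhhhooooooooooooyyyyyyyyyyyyyyyyyyyyyaaaaaaaa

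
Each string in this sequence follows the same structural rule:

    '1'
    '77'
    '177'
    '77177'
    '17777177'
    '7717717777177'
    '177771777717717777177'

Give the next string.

7717717777177177771777717717777177

From term 3 onward, concatenate the second-to-last term with the last: 1·77 = 177, 77·177 = 77177, …
So term 8 is 7717717777177·177771777717717777177.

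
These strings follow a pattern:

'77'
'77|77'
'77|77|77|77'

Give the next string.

77|77|77|77|77|77|77|77

Each string is two copies of the previous one joined by '|'.
One more doubling of 77|77|77|77 gives the answer.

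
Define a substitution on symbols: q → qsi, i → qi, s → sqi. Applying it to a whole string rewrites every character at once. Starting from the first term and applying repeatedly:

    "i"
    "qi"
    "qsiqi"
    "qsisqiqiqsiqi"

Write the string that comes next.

qsisqiqisqiqsiqiqsiqiqsisqiqiqsiqi

Replace each of the 13 characters of qsisqiqiqsiqi in place — qsi sqi qi sqi qsi qi qsi qi qsi sqi qi qsi qi — and concatenate.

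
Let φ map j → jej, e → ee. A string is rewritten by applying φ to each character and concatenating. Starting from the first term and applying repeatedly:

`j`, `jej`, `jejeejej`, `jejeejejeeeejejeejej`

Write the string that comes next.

Rewriting the 20 symbols of jejeejejeeeejejeejej one by one yields jej ee jej ee ee jej ee jej ee ee ee ee jej ee jej ee ee jej ee jej; concatenated:

jejeejejeeeejejeejejeeeeeeeejejeejejeeeejejeejej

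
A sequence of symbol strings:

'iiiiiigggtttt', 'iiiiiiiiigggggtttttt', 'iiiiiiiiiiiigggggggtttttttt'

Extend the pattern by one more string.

Reading off run lengths: i runs 6, 9, 12; g runs 3, 5, 7; t runs 4, 6, 8 — each is linear in n, where the shown terms are n = 2, 3, 4.
Setting n = 5 gives 15, 9, 10 characters in each block.

iiiiiiiiiiiiiiigggggggggtttttttttt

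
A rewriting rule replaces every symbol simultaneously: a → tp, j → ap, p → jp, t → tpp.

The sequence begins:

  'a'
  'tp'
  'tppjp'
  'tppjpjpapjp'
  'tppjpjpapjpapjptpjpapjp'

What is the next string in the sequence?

tppjpjpapjpapjptpjpapjptpjpapjptppjpapjptpjpapjp

Replace each of the 23 characters of tppjpjpapjpapjptpjpapjp in place — tpp jp jp ap jp ap jp tp jp ap jp tp jp ap jp tpp jp ap jp tp jp ap jp — and concatenate.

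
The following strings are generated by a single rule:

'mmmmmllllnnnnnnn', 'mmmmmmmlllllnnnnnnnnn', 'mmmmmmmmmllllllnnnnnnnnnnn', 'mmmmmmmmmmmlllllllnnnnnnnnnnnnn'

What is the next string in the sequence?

Reading off run lengths: m runs 5, 7, 9, 11; l runs 4, 5, 6, 7; n runs 7, 9, 11, 13 — each is linear in n, where the shown terms are n = 2, 3, 4, 5.
Setting n = 6 gives 13, 8, 15 characters in each block.

mmmmmmmmmmmmmllllllllnnnnnnnnnnnnnnn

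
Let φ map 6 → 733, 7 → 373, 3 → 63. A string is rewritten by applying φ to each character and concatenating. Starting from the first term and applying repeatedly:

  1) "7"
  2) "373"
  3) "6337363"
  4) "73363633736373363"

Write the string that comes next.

Rewriting the 17 symbols of 73363633736373363 one by one yields 373 63 63 733 63 733 63 63 373 63 733 63 373 63 63 733 63; concatenated:

37363637336373363633736373363373636373363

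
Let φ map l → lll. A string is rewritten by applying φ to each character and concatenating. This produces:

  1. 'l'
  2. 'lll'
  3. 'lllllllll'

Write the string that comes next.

Rewriting each symbol of lllllllll: l→lll, l→lll, l→lll, l→lll, l→lll, l→lll, l→lll, l→lll, l→lll, which concatenates to lll lll lll lll lll lll lll lll lll.

lllllllllllllllllllllllllll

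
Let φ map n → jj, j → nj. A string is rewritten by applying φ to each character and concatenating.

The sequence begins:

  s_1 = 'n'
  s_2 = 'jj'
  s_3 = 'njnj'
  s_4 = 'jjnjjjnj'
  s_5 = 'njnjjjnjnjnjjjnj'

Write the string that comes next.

Applying the rule to each of the 16 symbols of njnjjjnjnjnjjjnj gives the pieces jj nj jj nj nj nj jj nj jj nj jj nj nj nj jj nj, which concatenate to the answer.

jjnjjjnjnjnjjjnjjjnjjjnjnjnjjjnj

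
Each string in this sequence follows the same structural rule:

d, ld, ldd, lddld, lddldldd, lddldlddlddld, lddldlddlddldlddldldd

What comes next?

lddldlddlddldlddldlddlddldlddlddld

This is a Fibonacci-style word recurrence s(k) = s(k−1)·s(k−2): e.g. ld·d = ldd.
So term 8 is lddldlddlddldlddldldd·lddldlddlddld.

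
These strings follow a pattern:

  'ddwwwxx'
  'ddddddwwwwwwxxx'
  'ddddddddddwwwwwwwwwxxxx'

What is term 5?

The n-th term is 4n-2 d's then 3n w's then n+1 x's (n = 1, 2, …).
For term 5, n = 5, so the run lengths are 18, 15, 6.

ddddddddddddddddddwwwwwwwwwwwwwwwxxxxxx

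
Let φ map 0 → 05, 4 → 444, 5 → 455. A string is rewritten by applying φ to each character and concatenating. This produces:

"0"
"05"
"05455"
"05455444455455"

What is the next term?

Replace each of the 14 characters of 05455444455455 in place — 05 455 444 455 455 444 444 444 444 455 455 444 455 455 — and concatenate.

05455444455455444444444444455455444455455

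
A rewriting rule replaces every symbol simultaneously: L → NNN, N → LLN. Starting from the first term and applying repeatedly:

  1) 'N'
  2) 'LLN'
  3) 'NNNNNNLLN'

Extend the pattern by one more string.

LLNLLNLLNLLNLLNLLNNNNNNNLLN

Rewriting each symbol of NNNNNNLLN: N→LLN, N→LLN, N→LLN, N→LLN, N→LLN, N→LLN, L→NNN, L→NNN, N→LLN, which concatenates to LLN LLN LLN LLN LLN LLN NNN NNN LLN.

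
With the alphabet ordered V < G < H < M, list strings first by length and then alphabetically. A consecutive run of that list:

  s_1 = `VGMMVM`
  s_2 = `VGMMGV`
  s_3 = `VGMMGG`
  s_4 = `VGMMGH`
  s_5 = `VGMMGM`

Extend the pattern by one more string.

The successor of VGMMGM increments the rightmost position that isn't already M and resets every position after it to V.

VGMMHV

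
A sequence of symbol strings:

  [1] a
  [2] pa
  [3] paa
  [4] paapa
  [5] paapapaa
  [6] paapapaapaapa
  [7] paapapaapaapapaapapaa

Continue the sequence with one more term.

From term 3 onward, concatenate the last term with the second-to-last: pa·a = paa, paa·pa = paapa, …
So term 8 is paapapaapaapapaapapaa·paapapaapaapa.

paapapaapaapapaapapaapaapapaapaapa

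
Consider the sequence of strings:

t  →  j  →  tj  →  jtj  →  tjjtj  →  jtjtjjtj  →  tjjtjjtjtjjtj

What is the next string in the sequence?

jtjtjjtjtjjtjjtjtjjtj

Each term (from the third on) is the two preceding terms concatenated in order: term 3 = t·j = tj.
Continuing: jtjtjjtj · tjjtjjtjtjjtj gives term 8.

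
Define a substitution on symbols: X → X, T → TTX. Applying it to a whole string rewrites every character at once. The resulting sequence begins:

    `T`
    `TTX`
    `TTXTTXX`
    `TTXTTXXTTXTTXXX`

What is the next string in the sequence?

Rewriting the 15 symbols of TTXTTXXTTXTTXXX one by one yields TTX TTX X TTX TTX X X TTX TTX X TTX TTX X X X; concatenated:

TTXTTXXTTXTTXXXTTXTTXXTTXTTXXXX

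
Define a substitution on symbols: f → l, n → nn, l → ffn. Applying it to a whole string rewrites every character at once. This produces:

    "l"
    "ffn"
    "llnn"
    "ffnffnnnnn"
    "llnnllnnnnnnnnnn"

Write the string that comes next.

Rewriting the 16 symbols of llnnllnnnnnnnnnn one by one yields ffn ffn nn nn ffn ffn nn nn nn nn nn nn nn nn nn nn; concatenated:

ffnffnnnnnffnffnnnnnnnnnnnnnnnnnnnnn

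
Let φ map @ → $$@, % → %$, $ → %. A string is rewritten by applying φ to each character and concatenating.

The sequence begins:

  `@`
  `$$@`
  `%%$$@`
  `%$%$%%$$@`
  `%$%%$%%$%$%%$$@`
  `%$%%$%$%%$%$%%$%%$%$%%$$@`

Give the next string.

Applying the rule to each of the 25 symbols of %$%%$%$%%$%$%%$%%$%$%%$$@ gives the pieces %$ % %$ %$ % %$ % %$ %$ % %$ % %$ %$ % %$ %$ % %$ % %$ %$ % % $$@, which concatenate to the answer.

%$%%$%$%%$%%$%$%%$%%$%$%%$%$%%$%%$%$%%$$@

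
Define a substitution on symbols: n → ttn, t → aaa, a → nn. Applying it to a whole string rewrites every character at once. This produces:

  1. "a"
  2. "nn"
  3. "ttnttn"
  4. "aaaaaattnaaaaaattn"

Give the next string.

nnnnnnnnnnnnaaaaaattnnnnnnnnnnnnnaaaaaattn

Applying the rule to each of the 18 symbols of aaaaaattnaaaaaattn gives the pieces nn nn nn nn nn nn aaa aaa ttn nn nn nn nn nn nn aaa aaa ttn, which concatenate to the answer.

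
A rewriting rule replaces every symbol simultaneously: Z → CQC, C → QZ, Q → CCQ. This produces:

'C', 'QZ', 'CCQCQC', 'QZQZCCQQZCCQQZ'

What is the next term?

CCQCQCCCQCQCQZQZCCQCCQCQCQZQZCCQCCQCQC

Replace each of the 14 characters of QZQZCCQQZCCQQZ in place — CCQ CQC CCQ CQC QZ QZ CCQ CCQ CQC QZ QZ CCQ CCQ CQC — and concatenate.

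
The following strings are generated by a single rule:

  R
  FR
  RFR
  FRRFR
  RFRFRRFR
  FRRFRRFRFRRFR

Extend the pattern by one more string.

RFRFRRFRFRRFRRFRFRRFR

This is a Fibonacci-style word recurrence s(k) = s(k−2)·s(k−1): e.g. R·FR = RFR.
The next term joins RFRFRRFR and FRRFRRFRFRRFR.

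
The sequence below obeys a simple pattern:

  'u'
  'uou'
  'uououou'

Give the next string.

s(k+1) = s(k)·o·s(k) — each term doubles the last with 'o' between the halves.
One more doubling of uououou gives the answer.

uououououououou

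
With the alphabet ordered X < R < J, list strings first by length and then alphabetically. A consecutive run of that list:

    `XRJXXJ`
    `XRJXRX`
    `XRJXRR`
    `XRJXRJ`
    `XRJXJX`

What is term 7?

XRJXJJ

Continuing the enumeration 2 steps past XRJXJX: XRJXJX → XRJXJR → (answer).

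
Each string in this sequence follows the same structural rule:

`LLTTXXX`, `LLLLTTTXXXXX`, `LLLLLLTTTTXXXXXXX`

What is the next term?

LLLLLLLLTTTTTXXXXXXXXX

Reading off run lengths: L runs 2, 4, 6; T runs 2, 3, 4; X runs 3, 5, 7 — each is linear in n (n = 1, 2, …).
Setting n = 4 gives 8, 5, 9 characters in each block.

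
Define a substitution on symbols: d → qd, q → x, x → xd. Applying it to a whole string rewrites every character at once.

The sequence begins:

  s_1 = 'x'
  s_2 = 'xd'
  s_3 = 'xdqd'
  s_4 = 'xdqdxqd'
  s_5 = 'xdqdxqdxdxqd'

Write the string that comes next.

Apply φ to xdqdxqdxdxqd symbol by symbol: x→xd, d→qd, q→x, d→qd, x→xd, q→x, d→qd, x→xd, d→qd, x→xd, q→x, d→qd; joined: xd qd x qd xd x qd xd qd xd x qd.

xdqdxqdxdxqdxdqdxdxqd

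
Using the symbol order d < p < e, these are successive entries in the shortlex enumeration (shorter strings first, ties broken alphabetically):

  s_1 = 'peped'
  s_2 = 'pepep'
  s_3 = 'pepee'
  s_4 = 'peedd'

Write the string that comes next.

peedp

Treat peedd as a base-3 numeral over the given alphabet and add one, carrying through any trailing e's.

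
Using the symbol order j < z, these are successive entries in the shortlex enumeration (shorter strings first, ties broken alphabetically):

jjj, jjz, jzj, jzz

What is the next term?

zjj

Treat jzz as a base-2 numeral over the given alphabet and add one, carrying through any trailing z's.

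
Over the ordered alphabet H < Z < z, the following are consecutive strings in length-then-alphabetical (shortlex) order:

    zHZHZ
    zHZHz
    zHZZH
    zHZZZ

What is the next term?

zHZZz

The successor of zHZZZ increments the rightmost position that isn't already z and resets every position after it to H.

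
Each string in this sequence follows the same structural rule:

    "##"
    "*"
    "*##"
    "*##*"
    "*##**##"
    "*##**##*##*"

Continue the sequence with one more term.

This is a Fibonacci-style word recurrence s(k) = s(k−1)·s(k−2): e.g. *·## = *##.
So term 7 is *##**##*##*·*##**##.

*##**##*##**##**##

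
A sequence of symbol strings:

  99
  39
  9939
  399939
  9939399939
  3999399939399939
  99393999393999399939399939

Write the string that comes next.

399939993939993999393999393999399939399939

Each term (from the third on) is the two preceding terms concatenated in order: term 3 = 99·39 = 9939.
The next term joins 3999399939399939 and 99393999393999399939399939.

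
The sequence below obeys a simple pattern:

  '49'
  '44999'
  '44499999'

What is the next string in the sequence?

44449999999

Reading off run lengths: 4 runs 1, 2, 3; 9 runs 1, 3, 5 — each is linear in n (n = 1, 2, …).
For the next term, n = 4, so the run lengths are 4, 7.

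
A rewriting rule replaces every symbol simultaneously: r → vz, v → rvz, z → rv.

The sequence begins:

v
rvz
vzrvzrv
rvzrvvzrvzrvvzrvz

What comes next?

Rewriting the 17 symbols of rvzrvvzrvzrvvzrvz one by one yields vz rvz rv vz rvz rvz rv vz rvz rv vz rvz rvz rv vz rvz rv; concatenated:

vzrvzrvvzrvzrvzrvvzrvzrvvzrvzrvzrvvzrvzrv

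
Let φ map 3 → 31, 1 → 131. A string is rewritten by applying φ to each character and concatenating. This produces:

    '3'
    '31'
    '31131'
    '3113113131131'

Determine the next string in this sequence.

3113113131131131311313113113131131

φ(3113113131131) expands symbol-by-symbol to 31 131 131 31 131 131 31 131 31 131 131 31 131; joining the 13 pieces gives the next term.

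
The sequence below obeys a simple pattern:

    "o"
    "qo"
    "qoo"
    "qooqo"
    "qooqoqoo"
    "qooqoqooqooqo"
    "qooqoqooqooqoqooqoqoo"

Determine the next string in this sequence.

qooqoqooqooqoqooqoqooqooqoqooqooqo

Each term (from the third on) is the previous term followed by the one before it: term 3 = qo·o = qoo.
Continuing: qooqoqooqooqoqooqoqoo · qooqoqooqooqo gives term 8.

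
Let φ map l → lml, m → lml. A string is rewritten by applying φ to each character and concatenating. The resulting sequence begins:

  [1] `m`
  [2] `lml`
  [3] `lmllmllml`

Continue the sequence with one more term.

lmllmllmllmllmllmllmllmllml

Expanding lmllmllml: l→lml, m→lml, l→lml, l→lml, m→lml, l→lml, l→lml, m→lml, l→lml. Concatenated: lml lml lml lml lml lml lml lml lml.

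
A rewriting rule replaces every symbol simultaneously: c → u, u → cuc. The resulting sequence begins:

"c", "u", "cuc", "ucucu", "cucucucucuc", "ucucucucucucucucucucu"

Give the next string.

Rewriting the 21 symbols of ucucucucucucucucucucu one by one yields cuc u cuc u cuc u cuc u cuc u cuc u cuc u cuc u cuc u cuc u cuc; concatenated:

cucucucucucucucucucucucucucucucucucucucucuc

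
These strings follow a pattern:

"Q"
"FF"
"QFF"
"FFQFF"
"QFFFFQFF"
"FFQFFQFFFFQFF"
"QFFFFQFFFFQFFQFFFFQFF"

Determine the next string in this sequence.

This is a Fibonacci-style word recurrence s(k) = s(k−2)·s(k−1): e.g. Q·FF = QFF.
So term 8 is FFQFFQFFFFQFF·QFFFFQFFFFQFFQFFFFQFF.

FFQFFQFFFFQFFQFFFFQFFFFQFFQFFFFQFF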